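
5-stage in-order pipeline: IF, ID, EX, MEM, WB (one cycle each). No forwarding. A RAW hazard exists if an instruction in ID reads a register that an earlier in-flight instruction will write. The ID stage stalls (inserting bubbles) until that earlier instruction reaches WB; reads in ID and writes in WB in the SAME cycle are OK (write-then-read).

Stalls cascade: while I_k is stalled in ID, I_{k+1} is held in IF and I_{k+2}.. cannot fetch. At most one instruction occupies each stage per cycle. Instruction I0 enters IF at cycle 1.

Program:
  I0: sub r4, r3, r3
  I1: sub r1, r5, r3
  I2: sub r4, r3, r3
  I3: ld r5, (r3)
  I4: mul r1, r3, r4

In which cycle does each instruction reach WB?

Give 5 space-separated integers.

I0 sub r4 <- r3,r3: IF@1 ID@2 stall=0 (-) EX@3 MEM@4 WB@5
I1 sub r1 <- r5,r3: IF@2 ID@3 stall=0 (-) EX@4 MEM@5 WB@6
I2 sub r4 <- r3,r3: IF@3 ID@4 stall=0 (-) EX@5 MEM@6 WB@7
I3 ld r5 <- r3: IF@4 ID@5 stall=0 (-) EX@6 MEM@7 WB@8
I4 mul r1 <- r3,r4: IF@5 ID@6 stall=1 (RAW on I2.r4 (WB@7)) EX@8 MEM@9 WB@10

Answer: 5 6 7 8 10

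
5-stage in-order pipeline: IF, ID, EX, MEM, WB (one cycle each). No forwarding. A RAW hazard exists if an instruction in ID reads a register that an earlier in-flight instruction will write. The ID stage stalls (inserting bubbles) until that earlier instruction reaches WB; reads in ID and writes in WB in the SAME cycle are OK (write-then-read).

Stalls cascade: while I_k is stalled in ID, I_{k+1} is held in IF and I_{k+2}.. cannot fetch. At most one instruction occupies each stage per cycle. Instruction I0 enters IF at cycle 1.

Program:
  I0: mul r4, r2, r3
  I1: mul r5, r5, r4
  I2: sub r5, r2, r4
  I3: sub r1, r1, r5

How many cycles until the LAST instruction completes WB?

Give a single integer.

Answer: 12

Derivation:
I0 mul r4 <- r2,r3: IF@1 ID@2 stall=0 (-) EX@3 MEM@4 WB@5
I1 mul r5 <- r5,r4: IF@2 ID@3 stall=2 (RAW on I0.r4 (WB@5)) EX@6 MEM@7 WB@8
I2 sub r5 <- r2,r4: IF@3 ID@6 stall=0 (-) EX@7 MEM@8 WB@9
I3 sub r1 <- r1,r5: IF@6 ID@7 stall=2 (RAW on I2.r5 (WB@9)) EX@10 MEM@11 WB@12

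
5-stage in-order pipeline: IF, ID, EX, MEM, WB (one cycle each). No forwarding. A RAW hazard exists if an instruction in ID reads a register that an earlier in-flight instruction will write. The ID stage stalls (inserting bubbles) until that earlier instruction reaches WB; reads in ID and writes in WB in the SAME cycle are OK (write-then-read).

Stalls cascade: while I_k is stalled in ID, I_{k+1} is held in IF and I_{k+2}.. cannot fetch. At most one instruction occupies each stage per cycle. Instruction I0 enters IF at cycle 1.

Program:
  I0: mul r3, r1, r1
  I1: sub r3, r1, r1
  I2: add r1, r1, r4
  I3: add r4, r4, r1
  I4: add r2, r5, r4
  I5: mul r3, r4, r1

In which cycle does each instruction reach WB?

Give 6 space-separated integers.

Answer: 5 6 7 10 13 14

Derivation:
I0 mul r3 <- r1,r1: IF@1 ID@2 stall=0 (-) EX@3 MEM@4 WB@5
I1 sub r3 <- r1,r1: IF@2 ID@3 stall=0 (-) EX@4 MEM@5 WB@6
I2 add r1 <- r1,r4: IF@3 ID@4 stall=0 (-) EX@5 MEM@6 WB@7
I3 add r4 <- r4,r1: IF@4 ID@5 stall=2 (RAW on I2.r1 (WB@7)) EX@8 MEM@9 WB@10
I4 add r2 <- r5,r4: IF@5 ID@8 stall=2 (RAW on I3.r4 (WB@10)) EX@11 MEM@12 WB@13
I5 mul r3 <- r4,r1: IF@8 ID@11 stall=0 (-) EX@12 MEM@13 WB@14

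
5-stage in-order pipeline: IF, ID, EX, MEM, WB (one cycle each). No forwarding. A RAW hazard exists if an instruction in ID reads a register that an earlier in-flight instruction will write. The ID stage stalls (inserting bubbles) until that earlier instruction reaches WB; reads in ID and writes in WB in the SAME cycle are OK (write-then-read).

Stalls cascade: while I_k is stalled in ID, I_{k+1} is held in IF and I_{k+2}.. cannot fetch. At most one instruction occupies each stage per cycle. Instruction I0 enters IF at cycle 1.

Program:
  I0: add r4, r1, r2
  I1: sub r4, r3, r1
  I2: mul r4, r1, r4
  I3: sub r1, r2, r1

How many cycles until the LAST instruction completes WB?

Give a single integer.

Answer: 10

Derivation:
I0 add r4 <- r1,r2: IF@1 ID@2 stall=0 (-) EX@3 MEM@4 WB@5
I1 sub r4 <- r3,r1: IF@2 ID@3 stall=0 (-) EX@4 MEM@5 WB@6
I2 mul r4 <- r1,r4: IF@3 ID@4 stall=2 (RAW on I1.r4 (WB@6)) EX@7 MEM@8 WB@9
I3 sub r1 <- r2,r1: IF@4 ID@7 stall=0 (-) EX@8 MEM@9 WB@10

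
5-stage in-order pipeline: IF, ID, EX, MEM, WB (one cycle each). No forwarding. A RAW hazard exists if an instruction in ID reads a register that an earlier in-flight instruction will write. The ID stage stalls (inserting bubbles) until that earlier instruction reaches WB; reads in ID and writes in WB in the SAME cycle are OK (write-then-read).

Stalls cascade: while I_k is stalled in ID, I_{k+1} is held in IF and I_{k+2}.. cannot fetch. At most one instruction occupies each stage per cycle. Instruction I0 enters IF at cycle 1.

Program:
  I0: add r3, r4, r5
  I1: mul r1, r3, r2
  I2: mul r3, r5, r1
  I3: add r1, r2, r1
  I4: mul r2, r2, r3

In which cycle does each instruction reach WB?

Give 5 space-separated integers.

I0 add r3 <- r4,r5: IF@1 ID@2 stall=0 (-) EX@3 MEM@4 WB@5
I1 mul r1 <- r3,r2: IF@2 ID@3 stall=2 (RAW on I0.r3 (WB@5)) EX@6 MEM@7 WB@8
I2 mul r3 <- r5,r1: IF@3 ID@6 stall=2 (RAW on I1.r1 (WB@8)) EX@9 MEM@10 WB@11
I3 add r1 <- r2,r1: IF@6 ID@9 stall=0 (-) EX@10 MEM@11 WB@12
I4 mul r2 <- r2,r3: IF@9 ID@10 stall=1 (RAW on I2.r3 (WB@11)) EX@12 MEM@13 WB@14

Answer: 5 8 11 12 14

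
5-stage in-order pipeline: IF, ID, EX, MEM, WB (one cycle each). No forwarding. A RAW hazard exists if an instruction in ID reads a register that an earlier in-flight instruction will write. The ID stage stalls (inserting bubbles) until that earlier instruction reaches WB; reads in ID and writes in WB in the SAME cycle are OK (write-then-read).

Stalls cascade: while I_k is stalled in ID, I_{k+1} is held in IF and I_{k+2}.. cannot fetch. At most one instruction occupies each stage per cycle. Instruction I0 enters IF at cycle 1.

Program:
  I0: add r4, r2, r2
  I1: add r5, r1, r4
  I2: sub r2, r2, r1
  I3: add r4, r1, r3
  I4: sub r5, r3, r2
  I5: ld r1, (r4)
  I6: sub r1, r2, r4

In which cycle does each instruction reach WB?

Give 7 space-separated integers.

Answer: 5 8 9 10 12 13 14

Derivation:
I0 add r4 <- r2,r2: IF@1 ID@2 stall=0 (-) EX@3 MEM@4 WB@5
I1 add r5 <- r1,r4: IF@2 ID@3 stall=2 (RAW on I0.r4 (WB@5)) EX@6 MEM@7 WB@8
I2 sub r2 <- r2,r1: IF@3 ID@6 stall=0 (-) EX@7 MEM@8 WB@9
I3 add r4 <- r1,r3: IF@6 ID@7 stall=0 (-) EX@8 MEM@9 WB@10
I4 sub r5 <- r3,r2: IF@7 ID@8 stall=1 (RAW on I2.r2 (WB@9)) EX@10 MEM@11 WB@12
I5 ld r1 <- r4: IF@8 ID@10 stall=0 (-) EX@11 MEM@12 WB@13
I6 sub r1 <- r2,r4: IF@10 ID@11 stall=0 (-) EX@12 MEM@13 WB@14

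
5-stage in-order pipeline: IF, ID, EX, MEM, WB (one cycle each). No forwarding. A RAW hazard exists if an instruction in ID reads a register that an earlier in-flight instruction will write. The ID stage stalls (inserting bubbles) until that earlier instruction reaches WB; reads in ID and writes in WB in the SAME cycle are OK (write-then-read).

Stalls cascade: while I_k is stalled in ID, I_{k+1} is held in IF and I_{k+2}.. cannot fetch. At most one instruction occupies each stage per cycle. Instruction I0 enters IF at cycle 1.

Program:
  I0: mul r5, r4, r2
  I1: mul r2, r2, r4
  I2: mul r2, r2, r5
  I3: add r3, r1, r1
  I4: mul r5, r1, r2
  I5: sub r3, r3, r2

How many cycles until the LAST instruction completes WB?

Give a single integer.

I0 mul r5 <- r4,r2: IF@1 ID@2 stall=0 (-) EX@3 MEM@4 WB@5
I1 mul r2 <- r2,r4: IF@2 ID@3 stall=0 (-) EX@4 MEM@5 WB@6
I2 mul r2 <- r2,r5: IF@3 ID@4 stall=2 (RAW on I1.r2 (WB@6)) EX@7 MEM@8 WB@9
I3 add r3 <- r1,r1: IF@4 ID@7 stall=0 (-) EX@8 MEM@9 WB@10
I4 mul r5 <- r1,r2: IF@7 ID@8 stall=1 (RAW on I2.r2 (WB@9)) EX@10 MEM@11 WB@12
I5 sub r3 <- r3,r2: IF@8 ID@10 stall=0 (-) EX@11 MEM@12 WB@13

Answer: 13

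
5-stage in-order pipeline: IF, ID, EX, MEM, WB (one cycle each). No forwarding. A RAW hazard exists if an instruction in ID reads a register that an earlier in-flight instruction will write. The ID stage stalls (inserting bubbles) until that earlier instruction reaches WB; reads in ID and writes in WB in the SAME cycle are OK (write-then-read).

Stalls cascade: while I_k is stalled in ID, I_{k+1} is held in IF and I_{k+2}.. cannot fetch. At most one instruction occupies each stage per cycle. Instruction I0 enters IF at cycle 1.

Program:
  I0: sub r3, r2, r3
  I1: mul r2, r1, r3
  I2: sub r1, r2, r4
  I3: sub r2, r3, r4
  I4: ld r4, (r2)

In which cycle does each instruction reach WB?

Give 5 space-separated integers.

I0 sub r3 <- r2,r3: IF@1 ID@2 stall=0 (-) EX@3 MEM@4 WB@5
I1 mul r2 <- r1,r3: IF@2 ID@3 stall=2 (RAW on I0.r3 (WB@5)) EX@6 MEM@7 WB@8
I2 sub r1 <- r2,r4: IF@3 ID@6 stall=2 (RAW on I1.r2 (WB@8)) EX@9 MEM@10 WB@11
I3 sub r2 <- r3,r4: IF@6 ID@9 stall=0 (-) EX@10 MEM@11 WB@12
I4 ld r4 <- r2: IF@9 ID@10 stall=2 (RAW on I3.r2 (WB@12)) EX@13 MEM@14 WB@15

Answer: 5 8 11 12 15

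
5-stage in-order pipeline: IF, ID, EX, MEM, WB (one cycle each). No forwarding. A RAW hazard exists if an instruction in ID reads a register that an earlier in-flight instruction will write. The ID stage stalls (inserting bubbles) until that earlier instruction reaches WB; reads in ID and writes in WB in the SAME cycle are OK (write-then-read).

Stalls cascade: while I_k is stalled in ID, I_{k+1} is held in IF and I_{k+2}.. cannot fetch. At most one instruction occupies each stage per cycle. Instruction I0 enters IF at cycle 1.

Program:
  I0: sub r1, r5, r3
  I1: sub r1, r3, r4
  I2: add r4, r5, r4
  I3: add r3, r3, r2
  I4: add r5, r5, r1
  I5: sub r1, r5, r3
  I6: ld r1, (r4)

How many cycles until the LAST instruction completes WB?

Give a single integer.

Answer: 13

Derivation:
I0 sub r1 <- r5,r3: IF@1 ID@2 stall=0 (-) EX@3 MEM@4 WB@5
I1 sub r1 <- r3,r4: IF@2 ID@3 stall=0 (-) EX@4 MEM@5 WB@6
I2 add r4 <- r5,r4: IF@3 ID@4 stall=0 (-) EX@5 MEM@6 WB@7
I3 add r3 <- r3,r2: IF@4 ID@5 stall=0 (-) EX@6 MEM@7 WB@8
I4 add r5 <- r5,r1: IF@5 ID@6 stall=0 (-) EX@7 MEM@8 WB@9
I5 sub r1 <- r5,r3: IF@6 ID@7 stall=2 (RAW on I4.r5 (WB@9)) EX@10 MEM@11 WB@12
I6 ld r1 <- r4: IF@7 ID@10 stall=0 (-) EX@11 MEM@12 WB@13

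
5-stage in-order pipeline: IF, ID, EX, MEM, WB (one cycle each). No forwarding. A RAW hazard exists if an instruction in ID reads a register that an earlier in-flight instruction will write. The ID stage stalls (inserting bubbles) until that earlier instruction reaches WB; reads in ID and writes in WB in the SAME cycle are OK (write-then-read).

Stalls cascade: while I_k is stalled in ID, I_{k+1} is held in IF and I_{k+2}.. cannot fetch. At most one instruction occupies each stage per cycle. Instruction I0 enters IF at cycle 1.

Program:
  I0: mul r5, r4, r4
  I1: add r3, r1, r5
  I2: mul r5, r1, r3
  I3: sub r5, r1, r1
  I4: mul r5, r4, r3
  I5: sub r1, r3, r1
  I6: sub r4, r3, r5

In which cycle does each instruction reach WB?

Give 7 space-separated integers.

Answer: 5 8 11 12 13 14 16

Derivation:
I0 mul r5 <- r4,r4: IF@1 ID@2 stall=0 (-) EX@3 MEM@4 WB@5
I1 add r3 <- r1,r5: IF@2 ID@3 stall=2 (RAW on I0.r5 (WB@5)) EX@6 MEM@7 WB@8
I2 mul r5 <- r1,r3: IF@3 ID@6 stall=2 (RAW on I1.r3 (WB@8)) EX@9 MEM@10 WB@11
I3 sub r5 <- r1,r1: IF@6 ID@9 stall=0 (-) EX@10 MEM@11 WB@12
I4 mul r5 <- r4,r3: IF@9 ID@10 stall=0 (-) EX@11 MEM@12 WB@13
I5 sub r1 <- r3,r1: IF@10 ID@11 stall=0 (-) EX@12 MEM@13 WB@14
I6 sub r4 <- r3,r5: IF@11 ID@12 stall=1 (RAW on I4.r5 (WB@13)) EX@14 MEM@15 WB@16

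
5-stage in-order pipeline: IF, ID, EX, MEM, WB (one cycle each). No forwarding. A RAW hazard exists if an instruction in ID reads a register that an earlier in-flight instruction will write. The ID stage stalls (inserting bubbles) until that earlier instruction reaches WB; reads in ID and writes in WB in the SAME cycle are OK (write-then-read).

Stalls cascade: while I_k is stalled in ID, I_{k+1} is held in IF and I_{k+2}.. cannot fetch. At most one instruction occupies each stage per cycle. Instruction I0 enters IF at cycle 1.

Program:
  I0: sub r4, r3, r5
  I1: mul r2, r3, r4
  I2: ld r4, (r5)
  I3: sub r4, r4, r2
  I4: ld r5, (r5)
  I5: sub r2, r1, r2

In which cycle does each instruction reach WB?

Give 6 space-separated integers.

I0 sub r4 <- r3,r5: IF@1 ID@2 stall=0 (-) EX@3 MEM@4 WB@5
I1 mul r2 <- r3,r4: IF@2 ID@3 stall=2 (RAW on I0.r4 (WB@5)) EX@6 MEM@7 WB@8
I2 ld r4 <- r5: IF@3 ID@6 stall=0 (-) EX@7 MEM@8 WB@9
I3 sub r4 <- r4,r2: IF@6 ID@7 stall=2 (RAW on I2.r4 (WB@9)) EX@10 MEM@11 WB@12
I4 ld r5 <- r5: IF@7 ID@10 stall=0 (-) EX@11 MEM@12 WB@13
I5 sub r2 <- r1,r2: IF@10 ID@11 stall=0 (-) EX@12 MEM@13 WB@14

Answer: 5 8 9 12 13 14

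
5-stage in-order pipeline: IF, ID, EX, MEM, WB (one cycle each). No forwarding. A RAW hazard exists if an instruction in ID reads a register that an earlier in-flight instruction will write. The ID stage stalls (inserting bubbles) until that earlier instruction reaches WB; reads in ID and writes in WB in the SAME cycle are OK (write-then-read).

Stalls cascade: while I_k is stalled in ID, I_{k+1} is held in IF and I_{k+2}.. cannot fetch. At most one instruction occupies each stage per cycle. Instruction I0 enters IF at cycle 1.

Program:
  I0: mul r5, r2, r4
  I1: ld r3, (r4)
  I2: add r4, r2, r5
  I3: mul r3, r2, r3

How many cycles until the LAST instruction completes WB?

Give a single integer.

Answer: 9

Derivation:
I0 mul r5 <- r2,r4: IF@1 ID@2 stall=0 (-) EX@3 MEM@4 WB@5
I1 ld r3 <- r4: IF@2 ID@3 stall=0 (-) EX@4 MEM@5 WB@6
I2 add r4 <- r2,r5: IF@3 ID@4 stall=1 (RAW on I0.r5 (WB@5)) EX@6 MEM@7 WB@8
I3 mul r3 <- r2,r3: IF@4 ID@6 stall=0 (-) EX@7 MEM@8 WB@9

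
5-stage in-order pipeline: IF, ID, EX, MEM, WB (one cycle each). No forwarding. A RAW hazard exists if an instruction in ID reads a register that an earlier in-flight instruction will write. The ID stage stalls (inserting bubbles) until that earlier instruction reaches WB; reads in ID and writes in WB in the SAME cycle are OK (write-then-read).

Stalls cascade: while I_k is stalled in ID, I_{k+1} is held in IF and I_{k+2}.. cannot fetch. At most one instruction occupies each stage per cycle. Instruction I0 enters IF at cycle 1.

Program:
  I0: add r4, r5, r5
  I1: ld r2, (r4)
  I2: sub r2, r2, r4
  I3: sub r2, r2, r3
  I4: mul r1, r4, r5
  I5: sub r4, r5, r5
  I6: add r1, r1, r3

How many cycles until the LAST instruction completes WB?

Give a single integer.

I0 add r4 <- r5,r5: IF@1 ID@2 stall=0 (-) EX@3 MEM@4 WB@5
I1 ld r2 <- r4: IF@2 ID@3 stall=2 (RAW on I0.r4 (WB@5)) EX@6 MEM@7 WB@8
I2 sub r2 <- r2,r4: IF@3 ID@6 stall=2 (RAW on I1.r2 (WB@8)) EX@9 MEM@10 WB@11
I3 sub r2 <- r2,r3: IF@6 ID@9 stall=2 (RAW on I2.r2 (WB@11)) EX@12 MEM@13 WB@14
I4 mul r1 <- r4,r5: IF@9 ID@12 stall=0 (-) EX@13 MEM@14 WB@15
I5 sub r4 <- r5,r5: IF@12 ID@13 stall=0 (-) EX@14 MEM@15 WB@16
I6 add r1 <- r1,r3: IF@13 ID@14 stall=1 (RAW on I4.r1 (WB@15)) EX@16 MEM@17 WB@18

Answer: 18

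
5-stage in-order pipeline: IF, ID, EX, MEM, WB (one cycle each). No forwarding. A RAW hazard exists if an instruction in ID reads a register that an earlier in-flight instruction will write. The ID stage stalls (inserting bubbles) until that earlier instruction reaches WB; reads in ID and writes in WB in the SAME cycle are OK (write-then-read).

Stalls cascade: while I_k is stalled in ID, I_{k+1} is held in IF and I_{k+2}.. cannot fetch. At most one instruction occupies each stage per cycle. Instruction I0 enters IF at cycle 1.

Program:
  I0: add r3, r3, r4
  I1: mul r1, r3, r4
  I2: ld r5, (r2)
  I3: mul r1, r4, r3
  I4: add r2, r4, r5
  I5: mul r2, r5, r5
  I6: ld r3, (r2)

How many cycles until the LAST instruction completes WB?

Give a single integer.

I0 add r3 <- r3,r4: IF@1 ID@2 stall=0 (-) EX@3 MEM@4 WB@5
I1 mul r1 <- r3,r4: IF@2 ID@3 stall=2 (RAW on I0.r3 (WB@5)) EX@6 MEM@7 WB@8
I2 ld r5 <- r2: IF@3 ID@6 stall=0 (-) EX@7 MEM@8 WB@9
I3 mul r1 <- r4,r3: IF@6 ID@7 stall=0 (-) EX@8 MEM@9 WB@10
I4 add r2 <- r4,r5: IF@7 ID@8 stall=1 (RAW on I2.r5 (WB@9)) EX@10 MEM@11 WB@12
I5 mul r2 <- r5,r5: IF@8 ID@10 stall=0 (-) EX@11 MEM@12 WB@13
I6 ld r3 <- r2: IF@10 ID@11 stall=2 (RAW on I5.r2 (WB@13)) EX@14 MEM@15 WB@16

Answer: 16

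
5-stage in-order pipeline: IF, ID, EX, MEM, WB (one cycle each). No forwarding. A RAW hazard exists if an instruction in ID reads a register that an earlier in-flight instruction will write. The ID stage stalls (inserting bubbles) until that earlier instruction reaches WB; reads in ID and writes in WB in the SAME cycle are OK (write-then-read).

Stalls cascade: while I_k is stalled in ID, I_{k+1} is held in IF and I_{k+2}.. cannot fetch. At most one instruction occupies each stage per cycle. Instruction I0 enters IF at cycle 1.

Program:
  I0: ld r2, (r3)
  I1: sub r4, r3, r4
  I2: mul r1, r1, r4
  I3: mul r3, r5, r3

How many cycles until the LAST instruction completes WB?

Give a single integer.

Answer: 10

Derivation:
I0 ld r2 <- r3: IF@1 ID@2 stall=0 (-) EX@3 MEM@4 WB@5
I1 sub r4 <- r3,r4: IF@2 ID@3 stall=0 (-) EX@4 MEM@5 WB@6
I2 mul r1 <- r1,r4: IF@3 ID@4 stall=2 (RAW on I1.r4 (WB@6)) EX@7 MEM@8 WB@9
I3 mul r3 <- r5,r3: IF@4 ID@7 stall=0 (-) EX@8 MEM@9 WB@10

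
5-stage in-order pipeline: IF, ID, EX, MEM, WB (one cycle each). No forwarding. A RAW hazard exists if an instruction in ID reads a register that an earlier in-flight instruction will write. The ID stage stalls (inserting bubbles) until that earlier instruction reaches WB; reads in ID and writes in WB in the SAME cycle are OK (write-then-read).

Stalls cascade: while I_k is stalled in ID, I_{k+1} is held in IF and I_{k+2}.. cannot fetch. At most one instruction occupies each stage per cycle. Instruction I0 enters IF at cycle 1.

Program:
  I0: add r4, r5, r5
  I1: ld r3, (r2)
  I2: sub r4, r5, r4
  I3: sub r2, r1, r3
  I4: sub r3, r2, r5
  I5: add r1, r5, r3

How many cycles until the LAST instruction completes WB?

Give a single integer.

I0 add r4 <- r5,r5: IF@1 ID@2 stall=0 (-) EX@3 MEM@4 WB@5
I1 ld r3 <- r2: IF@2 ID@3 stall=0 (-) EX@4 MEM@5 WB@6
I2 sub r4 <- r5,r4: IF@3 ID@4 stall=1 (RAW on I0.r4 (WB@5)) EX@6 MEM@7 WB@8
I3 sub r2 <- r1,r3: IF@4 ID@6 stall=0 (-) EX@7 MEM@8 WB@9
I4 sub r3 <- r2,r5: IF@6 ID@7 stall=2 (RAW on I3.r2 (WB@9)) EX@10 MEM@11 WB@12
I5 add r1 <- r5,r3: IF@7 ID@10 stall=2 (RAW on I4.r3 (WB@12)) EX@13 MEM@14 WB@15

Answer: 15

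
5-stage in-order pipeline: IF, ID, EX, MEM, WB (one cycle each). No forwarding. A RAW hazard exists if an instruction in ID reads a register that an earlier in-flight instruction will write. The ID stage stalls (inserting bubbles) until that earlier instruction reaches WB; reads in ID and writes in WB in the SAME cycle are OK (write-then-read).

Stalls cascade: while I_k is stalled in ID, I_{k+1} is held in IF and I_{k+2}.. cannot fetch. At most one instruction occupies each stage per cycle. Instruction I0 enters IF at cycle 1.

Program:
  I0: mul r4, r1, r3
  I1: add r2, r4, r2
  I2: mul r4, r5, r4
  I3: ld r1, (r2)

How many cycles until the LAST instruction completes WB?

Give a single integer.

I0 mul r4 <- r1,r3: IF@1 ID@2 stall=0 (-) EX@3 MEM@4 WB@5
I1 add r2 <- r4,r2: IF@2 ID@3 stall=2 (RAW on I0.r4 (WB@5)) EX@6 MEM@7 WB@8
I2 mul r4 <- r5,r4: IF@3 ID@6 stall=0 (-) EX@7 MEM@8 WB@9
I3 ld r1 <- r2: IF@6 ID@7 stall=1 (RAW on I1.r2 (WB@8)) EX@9 MEM@10 WB@11

Answer: 11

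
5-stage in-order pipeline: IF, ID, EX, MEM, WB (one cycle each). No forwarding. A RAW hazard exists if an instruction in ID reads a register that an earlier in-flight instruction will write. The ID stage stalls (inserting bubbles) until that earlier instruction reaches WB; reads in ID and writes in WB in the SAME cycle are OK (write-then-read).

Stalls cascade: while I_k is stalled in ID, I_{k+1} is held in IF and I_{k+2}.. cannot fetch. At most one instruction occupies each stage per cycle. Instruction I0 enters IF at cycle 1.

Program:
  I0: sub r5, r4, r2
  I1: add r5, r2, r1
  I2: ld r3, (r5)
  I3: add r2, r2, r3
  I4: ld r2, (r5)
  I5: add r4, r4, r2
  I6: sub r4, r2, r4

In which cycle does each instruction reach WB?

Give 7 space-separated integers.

I0 sub r5 <- r4,r2: IF@1 ID@2 stall=0 (-) EX@3 MEM@4 WB@5
I1 add r5 <- r2,r1: IF@2 ID@3 stall=0 (-) EX@4 MEM@5 WB@6
I2 ld r3 <- r5: IF@3 ID@4 stall=2 (RAW on I1.r5 (WB@6)) EX@7 MEM@8 WB@9
I3 add r2 <- r2,r3: IF@4 ID@7 stall=2 (RAW on I2.r3 (WB@9)) EX@10 MEM@11 WB@12
I4 ld r2 <- r5: IF@7 ID@10 stall=0 (-) EX@11 MEM@12 WB@13
I5 add r4 <- r4,r2: IF@10 ID@11 stall=2 (RAW on I4.r2 (WB@13)) EX@14 MEM@15 WB@16
I6 sub r4 <- r2,r4: IF@11 ID@14 stall=2 (RAW on I5.r4 (WB@16)) EX@17 MEM@18 WB@19

Answer: 5 6 9 12 13 16 19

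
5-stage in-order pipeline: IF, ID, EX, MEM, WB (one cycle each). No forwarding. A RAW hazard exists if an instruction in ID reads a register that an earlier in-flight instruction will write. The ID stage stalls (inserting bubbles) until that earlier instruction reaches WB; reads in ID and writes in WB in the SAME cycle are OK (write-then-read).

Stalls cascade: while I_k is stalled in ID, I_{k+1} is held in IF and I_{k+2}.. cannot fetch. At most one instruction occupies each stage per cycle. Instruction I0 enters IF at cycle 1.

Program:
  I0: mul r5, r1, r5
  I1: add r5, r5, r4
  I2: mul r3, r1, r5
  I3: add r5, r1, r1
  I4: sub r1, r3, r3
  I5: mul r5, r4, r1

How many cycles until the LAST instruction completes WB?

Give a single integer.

I0 mul r5 <- r1,r5: IF@1 ID@2 stall=0 (-) EX@3 MEM@4 WB@5
I1 add r5 <- r5,r4: IF@2 ID@3 stall=2 (RAW on I0.r5 (WB@5)) EX@6 MEM@7 WB@8
I2 mul r3 <- r1,r5: IF@3 ID@6 stall=2 (RAW on I1.r5 (WB@8)) EX@9 MEM@10 WB@11
I3 add r5 <- r1,r1: IF@6 ID@9 stall=0 (-) EX@10 MEM@11 WB@12
I4 sub r1 <- r3,r3: IF@9 ID@10 stall=1 (RAW on I2.r3 (WB@11)) EX@12 MEM@13 WB@14
I5 mul r5 <- r4,r1: IF@10 ID@12 stall=2 (RAW on I4.r1 (WB@14)) EX@15 MEM@16 WB@17

Answer: 17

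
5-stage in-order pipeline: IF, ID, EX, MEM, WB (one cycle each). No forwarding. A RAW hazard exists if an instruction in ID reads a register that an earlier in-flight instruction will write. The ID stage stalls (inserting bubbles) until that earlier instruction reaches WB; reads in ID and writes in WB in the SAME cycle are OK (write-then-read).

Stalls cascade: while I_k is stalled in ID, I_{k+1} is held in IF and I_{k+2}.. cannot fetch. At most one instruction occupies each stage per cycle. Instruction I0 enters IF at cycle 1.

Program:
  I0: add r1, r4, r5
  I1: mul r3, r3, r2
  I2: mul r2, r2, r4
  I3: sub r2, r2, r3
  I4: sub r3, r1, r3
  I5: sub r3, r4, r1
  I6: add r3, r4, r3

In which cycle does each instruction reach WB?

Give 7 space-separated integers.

Answer: 5 6 7 10 11 12 15

Derivation:
I0 add r1 <- r4,r5: IF@1 ID@2 stall=0 (-) EX@3 MEM@4 WB@5
I1 mul r3 <- r3,r2: IF@2 ID@3 stall=0 (-) EX@4 MEM@5 WB@6
I2 mul r2 <- r2,r4: IF@3 ID@4 stall=0 (-) EX@5 MEM@6 WB@7
I3 sub r2 <- r2,r3: IF@4 ID@5 stall=2 (RAW on I2.r2 (WB@7)) EX@8 MEM@9 WB@10
I4 sub r3 <- r1,r3: IF@5 ID@8 stall=0 (-) EX@9 MEM@10 WB@11
I5 sub r3 <- r4,r1: IF@8 ID@9 stall=0 (-) EX@10 MEM@11 WB@12
I6 add r3 <- r4,r3: IF@9 ID@10 stall=2 (RAW on I5.r3 (WB@12)) EX@13 MEM@14 WB@15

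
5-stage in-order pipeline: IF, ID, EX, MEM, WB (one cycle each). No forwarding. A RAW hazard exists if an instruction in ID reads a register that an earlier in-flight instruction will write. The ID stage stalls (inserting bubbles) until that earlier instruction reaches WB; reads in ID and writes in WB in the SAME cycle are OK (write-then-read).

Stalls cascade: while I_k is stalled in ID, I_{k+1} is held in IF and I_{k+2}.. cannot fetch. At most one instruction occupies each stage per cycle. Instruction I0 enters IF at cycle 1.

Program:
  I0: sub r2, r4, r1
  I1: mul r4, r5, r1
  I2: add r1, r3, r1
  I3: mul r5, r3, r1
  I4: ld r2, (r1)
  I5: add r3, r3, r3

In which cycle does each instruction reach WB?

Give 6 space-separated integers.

Answer: 5 6 7 10 11 12

Derivation:
I0 sub r2 <- r4,r1: IF@1 ID@2 stall=0 (-) EX@3 MEM@4 WB@5
I1 mul r4 <- r5,r1: IF@2 ID@3 stall=0 (-) EX@4 MEM@5 WB@6
I2 add r1 <- r3,r1: IF@3 ID@4 stall=0 (-) EX@5 MEM@6 WB@7
I3 mul r5 <- r3,r1: IF@4 ID@5 stall=2 (RAW on I2.r1 (WB@7)) EX@8 MEM@9 WB@10
I4 ld r2 <- r1: IF@5 ID@8 stall=0 (-) EX@9 MEM@10 WB@11
I5 add r3 <- r3,r3: IF@8 ID@9 stall=0 (-) EX@10 MEM@11 WB@12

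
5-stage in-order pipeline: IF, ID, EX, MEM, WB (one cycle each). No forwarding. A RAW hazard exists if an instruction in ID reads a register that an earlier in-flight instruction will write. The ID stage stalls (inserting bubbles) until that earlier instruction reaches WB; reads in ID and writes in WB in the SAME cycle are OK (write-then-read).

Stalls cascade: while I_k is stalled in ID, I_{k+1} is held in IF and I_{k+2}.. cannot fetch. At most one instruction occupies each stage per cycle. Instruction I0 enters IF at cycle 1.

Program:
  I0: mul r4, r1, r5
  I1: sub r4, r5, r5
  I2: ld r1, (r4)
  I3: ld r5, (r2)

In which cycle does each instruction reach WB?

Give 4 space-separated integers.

I0 mul r4 <- r1,r5: IF@1 ID@2 stall=0 (-) EX@3 MEM@4 WB@5
I1 sub r4 <- r5,r5: IF@2 ID@3 stall=0 (-) EX@4 MEM@5 WB@6
I2 ld r1 <- r4: IF@3 ID@4 stall=2 (RAW on I1.r4 (WB@6)) EX@7 MEM@8 WB@9
I3 ld r5 <- r2: IF@4 ID@7 stall=0 (-) EX@8 MEM@9 WB@10

Answer: 5 6 9 10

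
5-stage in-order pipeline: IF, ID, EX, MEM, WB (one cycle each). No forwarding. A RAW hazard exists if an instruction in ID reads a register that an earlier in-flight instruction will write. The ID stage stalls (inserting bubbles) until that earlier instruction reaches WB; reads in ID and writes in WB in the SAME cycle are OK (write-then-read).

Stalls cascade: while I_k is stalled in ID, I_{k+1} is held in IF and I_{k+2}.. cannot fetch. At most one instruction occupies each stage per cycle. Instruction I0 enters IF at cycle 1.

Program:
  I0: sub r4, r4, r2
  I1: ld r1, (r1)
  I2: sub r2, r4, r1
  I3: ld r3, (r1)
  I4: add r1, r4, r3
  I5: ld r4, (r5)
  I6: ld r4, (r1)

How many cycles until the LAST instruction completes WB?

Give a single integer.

I0 sub r4 <- r4,r2: IF@1 ID@2 stall=0 (-) EX@3 MEM@4 WB@5
I1 ld r1 <- r1: IF@2 ID@3 stall=0 (-) EX@4 MEM@5 WB@6
I2 sub r2 <- r4,r1: IF@3 ID@4 stall=2 (RAW on I1.r1 (WB@6)) EX@7 MEM@8 WB@9
I3 ld r3 <- r1: IF@4 ID@7 stall=0 (-) EX@8 MEM@9 WB@10
I4 add r1 <- r4,r3: IF@7 ID@8 stall=2 (RAW on I3.r3 (WB@10)) EX@11 MEM@12 WB@13
I5 ld r4 <- r5: IF@8 ID@11 stall=0 (-) EX@12 MEM@13 WB@14
I6 ld r4 <- r1: IF@11 ID@12 stall=1 (RAW on I4.r1 (WB@13)) EX@14 MEM@15 WB@16

Answer: 16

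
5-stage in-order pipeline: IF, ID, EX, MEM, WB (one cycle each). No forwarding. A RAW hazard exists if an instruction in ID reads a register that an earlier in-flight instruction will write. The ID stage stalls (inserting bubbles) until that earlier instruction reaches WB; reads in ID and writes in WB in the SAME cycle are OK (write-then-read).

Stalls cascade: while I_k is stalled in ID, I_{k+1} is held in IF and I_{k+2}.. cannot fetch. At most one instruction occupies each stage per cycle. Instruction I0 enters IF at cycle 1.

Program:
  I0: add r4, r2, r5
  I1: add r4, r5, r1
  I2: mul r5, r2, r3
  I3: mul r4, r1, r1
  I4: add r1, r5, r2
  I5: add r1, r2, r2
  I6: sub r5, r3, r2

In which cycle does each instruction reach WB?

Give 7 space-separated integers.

Answer: 5 6 7 8 10 11 12

Derivation:
I0 add r4 <- r2,r5: IF@1 ID@2 stall=0 (-) EX@3 MEM@4 WB@5
I1 add r4 <- r5,r1: IF@2 ID@3 stall=0 (-) EX@4 MEM@5 WB@6
I2 mul r5 <- r2,r3: IF@3 ID@4 stall=0 (-) EX@5 MEM@6 WB@7
I3 mul r4 <- r1,r1: IF@4 ID@5 stall=0 (-) EX@6 MEM@7 WB@8
I4 add r1 <- r5,r2: IF@5 ID@6 stall=1 (RAW on I2.r5 (WB@7)) EX@8 MEM@9 WB@10
I5 add r1 <- r2,r2: IF@6 ID@8 stall=0 (-) EX@9 MEM@10 WB@11
I6 sub r5 <- r3,r2: IF@8 ID@9 stall=0 (-) EX@10 MEM@11 WB@12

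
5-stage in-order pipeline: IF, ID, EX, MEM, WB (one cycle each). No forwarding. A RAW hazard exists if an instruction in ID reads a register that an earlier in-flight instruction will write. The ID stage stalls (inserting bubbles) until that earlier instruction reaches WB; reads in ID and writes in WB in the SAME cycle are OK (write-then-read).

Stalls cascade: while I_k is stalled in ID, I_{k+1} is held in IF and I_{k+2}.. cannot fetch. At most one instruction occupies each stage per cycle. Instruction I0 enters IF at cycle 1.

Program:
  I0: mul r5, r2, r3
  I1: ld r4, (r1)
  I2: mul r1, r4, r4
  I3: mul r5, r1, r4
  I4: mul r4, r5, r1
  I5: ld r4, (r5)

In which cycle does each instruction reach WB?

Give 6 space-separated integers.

Answer: 5 6 9 12 15 16

Derivation:
I0 mul r5 <- r2,r3: IF@1 ID@2 stall=0 (-) EX@3 MEM@4 WB@5
I1 ld r4 <- r1: IF@2 ID@3 stall=0 (-) EX@4 MEM@5 WB@6
I2 mul r1 <- r4,r4: IF@3 ID@4 stall=2 (RAW on I1.r4 (WB@6)) EX@7 MEM@8 WB@9
I3 mul r5 <- r1,r4: IF@4 ID@7 stall=2 (RAW on I2.r1 (WB@9)) EX@10 MEM@11 WB@12
I4 mul r4 <- r5,r1: IF@7 ID@10 stall=2 (RAW on I3.r5 (WB@12)) EX@13 MEM@14 WB@15
I5 ld r4 <- r5: IF@10 ID@13 stall=0 (-) EX@14 MEM@15 WB@16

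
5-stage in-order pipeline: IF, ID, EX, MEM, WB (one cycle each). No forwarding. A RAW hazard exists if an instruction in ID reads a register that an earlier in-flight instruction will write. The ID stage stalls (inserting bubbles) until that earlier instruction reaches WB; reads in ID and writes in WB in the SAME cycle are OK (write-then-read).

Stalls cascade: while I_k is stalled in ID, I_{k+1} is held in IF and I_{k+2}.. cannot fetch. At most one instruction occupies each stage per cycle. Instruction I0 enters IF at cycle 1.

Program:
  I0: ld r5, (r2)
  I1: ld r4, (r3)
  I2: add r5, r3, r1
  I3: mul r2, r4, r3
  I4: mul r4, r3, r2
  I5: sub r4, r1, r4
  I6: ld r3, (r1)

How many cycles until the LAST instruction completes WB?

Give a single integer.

Answer: 16

Derivation:
I0 ld r5 <- r2: IF@1 ID@2 stall=0 (-) EX@3 MEM@4 WB@5
I1 ld r4 <- r3: IF@2 ID@3 stall=0 (-) EX@4 MEM@5 WB@6
I2 add r5 <- r3,r1: IF@3 ID@4 stall=0 (-) EX@5 MEM@6 WB@7
I3 mul r2 <- r4,r3: IF@4 ID@5 stall=1 (RAW on I1.r4 (WB@6)) EX@7 MEM@8 WB@9
I4 mul r4 <- r3,r2: IF@5 ID@7 stall=2 (RAW on I3.r2 (WB@9)) EX@10 MEM@11 WB@12
I5 sub r4 <- r1,r4: IF@7 ID@10 stall=2 (RAW on I4.r4 (WB@12)) EX@13 MEM@14 WB@15
I6 ld r3 <- r1: IF@10 ID@13 stall=0 (-) EX@14 MEM@15 WB@16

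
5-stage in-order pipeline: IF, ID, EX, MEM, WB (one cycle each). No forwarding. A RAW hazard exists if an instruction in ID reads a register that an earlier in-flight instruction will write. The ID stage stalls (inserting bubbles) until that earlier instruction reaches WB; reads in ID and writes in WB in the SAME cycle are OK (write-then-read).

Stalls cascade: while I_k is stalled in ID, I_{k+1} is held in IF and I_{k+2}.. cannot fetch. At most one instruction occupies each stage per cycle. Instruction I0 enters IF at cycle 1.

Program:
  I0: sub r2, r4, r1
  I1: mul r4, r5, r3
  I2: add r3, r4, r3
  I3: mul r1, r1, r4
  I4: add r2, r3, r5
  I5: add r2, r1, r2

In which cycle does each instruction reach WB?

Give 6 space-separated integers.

I0 sub r2 <- r4,r1: IF@1 ID@2 stall=0 (-) EX@3 MEM@4 WB@5
I1 mul r4 <- r5,r3: IF@2 ID@3 stall=0 (-) EX@4 MEM@5 WB@6
I2 add r3 <- r4,r3: IF@3 ID@4 stall=2 (RAW on I1.r4 (WB@6)) EX@7 MEM@8 WB@9
I3 mul r1 <- r1,r4: IF@4 ID@7 stall=0 (-) EX@8 MEM@9 WB@10
I4 add r2 <- r3,r5: IF@7 ID@8 stall=1 (RAW on I2.r3 (WB@9)) EX@10 MEM@11 WB@12
I5 add r2 <- r1,r2: IF@8 ID@10 stall=2 (RAW on I4.r2 (WB@12)) EX@13 MEM@14 WB@15

Answer: 5 6 9 10 12 15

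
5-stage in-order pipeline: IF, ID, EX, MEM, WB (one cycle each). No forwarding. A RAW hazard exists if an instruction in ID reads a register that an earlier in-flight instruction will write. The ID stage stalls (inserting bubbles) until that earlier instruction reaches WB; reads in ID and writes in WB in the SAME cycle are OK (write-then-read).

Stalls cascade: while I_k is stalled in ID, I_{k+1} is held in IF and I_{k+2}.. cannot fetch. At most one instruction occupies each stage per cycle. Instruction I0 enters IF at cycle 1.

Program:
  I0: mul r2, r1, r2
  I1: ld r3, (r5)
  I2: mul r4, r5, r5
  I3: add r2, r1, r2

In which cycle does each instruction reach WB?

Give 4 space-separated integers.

I0 mul r2 <- r1,r2: IF@1 ID@2 stall=0 (-) EX@3 MEM@4 WB@5
I1 ld r3 <- r5: IF@2 ID@3 stall=0 (-) EX@4 MEM@5 WB@6
I2 mul r4 <- r5,r5: IF@3 ID@4 stall=0 (-) EX@5 MEM@6 WB@7
I3 add r2 <- r1,r2: IF@4 ID@5 stall=0 (-) EX@6 MEM@7 WB@8

Answer: 5 6 7 8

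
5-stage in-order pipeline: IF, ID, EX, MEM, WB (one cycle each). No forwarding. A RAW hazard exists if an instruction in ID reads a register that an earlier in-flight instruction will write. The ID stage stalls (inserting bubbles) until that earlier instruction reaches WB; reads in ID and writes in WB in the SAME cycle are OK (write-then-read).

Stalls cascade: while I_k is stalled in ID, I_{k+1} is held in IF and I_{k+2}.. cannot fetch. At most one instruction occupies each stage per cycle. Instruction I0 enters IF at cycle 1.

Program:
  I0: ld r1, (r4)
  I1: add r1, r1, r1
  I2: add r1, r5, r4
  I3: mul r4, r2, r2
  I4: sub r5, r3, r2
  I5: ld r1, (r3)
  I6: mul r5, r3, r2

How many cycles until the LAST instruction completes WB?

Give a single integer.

I0 ld r1 <- r4: IF@1 ID@2 stall=0 (-) EX@3 MEM@4 WB@5
I1 add r1 <- r1,r1: IF@2 ID@3 stall=2 (RAW on I0.r1 (WB@5)) EX@6 MEM@7 WB@8
I2 add r1 <- r5,r4: IF@3 ID@6 stall=0 (-) EX@7 MEM@8 WB@9
I3 mul r4 <- r2,r2: IF@6 ID@7 stall=0 (-) EX@8 MEM@9 WB@10
I4 sub r5 <- r3,r2: IF@7 ID@8 stall=0 (-) EX@9 MEM@10 WB@11
I5 ld r1 <- r3: IF@8 ID@9 stall=0 (-) EX@10 MEM@11 WB@12
I6 mul r5 <- r3,r2: IF@9 ID@10 stall=0 (-) EX@11 MEM@12 WB@13

Answer: 13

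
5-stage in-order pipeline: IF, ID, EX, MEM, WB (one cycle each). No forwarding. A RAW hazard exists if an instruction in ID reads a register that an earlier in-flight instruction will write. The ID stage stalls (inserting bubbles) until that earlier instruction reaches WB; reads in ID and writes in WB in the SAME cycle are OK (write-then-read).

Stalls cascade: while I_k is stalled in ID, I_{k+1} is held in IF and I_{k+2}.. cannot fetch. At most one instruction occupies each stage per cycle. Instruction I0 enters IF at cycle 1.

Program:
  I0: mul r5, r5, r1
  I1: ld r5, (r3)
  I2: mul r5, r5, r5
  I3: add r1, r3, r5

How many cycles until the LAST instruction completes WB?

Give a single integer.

Answer: 12

Derivation:
I0 mul r5 <- r5,r1: IF@1 ID@2 stall=0 (-) EX@3 MEM@4 WB@5
I1 ld r5 <- r3: IF@2 ID@3 stall=0 (-) EX@4 MEM@5 WB@6
I2 mul r5 <- r5,r5: IF@3 ID@4 stall=2 (RAW on I1.r5 (WB@6)) EX@7 MEM@8 WB@9
I3 add r1 <- r3,r5: IF@4 ID@7 stall=2 (RAW on I2.r5 (WB@9)) EX@10 MEM@11 WB@12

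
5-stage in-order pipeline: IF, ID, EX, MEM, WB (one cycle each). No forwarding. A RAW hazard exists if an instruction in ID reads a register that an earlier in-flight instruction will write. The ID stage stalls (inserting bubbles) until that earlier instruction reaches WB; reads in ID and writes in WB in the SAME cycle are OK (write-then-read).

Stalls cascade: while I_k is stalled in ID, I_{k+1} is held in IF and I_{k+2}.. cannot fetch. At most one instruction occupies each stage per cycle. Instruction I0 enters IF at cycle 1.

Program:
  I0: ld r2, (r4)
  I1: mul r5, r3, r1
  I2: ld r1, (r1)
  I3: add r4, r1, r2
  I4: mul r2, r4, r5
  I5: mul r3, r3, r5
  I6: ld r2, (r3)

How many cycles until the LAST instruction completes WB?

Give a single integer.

Answer: 17

Derivation:
I0 ld r2 <- r4: IF@1 ID@2 stall=0 (-) EX@3 MEM@4 WB@5
I1 mul r5 <- r3,r1: IF@2 ID@3 stall=0 (-) EX@4 MEM@5 WB@6
I2 ld r1 <- r1: IF@3 ID@4 stall=0 (-) EX@5 MEM@6 WB@7
I3 add r4 <- r1,r2: IF@4 ID@5 stall=2 (RAW on I2.r1 (WB@7)) EX@8 MEM@9 WB@10
I4 mul r2 <- r4,r5: IF@5 ID@8 stall=2 (RAW on I3.r4 (WB@10)) EX@11 MEM@12 WB@13
I5 mul r3 <- r3,r5: IF@8 ID@11 stall=0 (-) EX@12 MEM@13 WB@14
I6 ld r2 <- r3: IF@11 ID@12 stall=2 (RAW on I5.r3 (WB@14)) EX@15 MEM@16 WB@17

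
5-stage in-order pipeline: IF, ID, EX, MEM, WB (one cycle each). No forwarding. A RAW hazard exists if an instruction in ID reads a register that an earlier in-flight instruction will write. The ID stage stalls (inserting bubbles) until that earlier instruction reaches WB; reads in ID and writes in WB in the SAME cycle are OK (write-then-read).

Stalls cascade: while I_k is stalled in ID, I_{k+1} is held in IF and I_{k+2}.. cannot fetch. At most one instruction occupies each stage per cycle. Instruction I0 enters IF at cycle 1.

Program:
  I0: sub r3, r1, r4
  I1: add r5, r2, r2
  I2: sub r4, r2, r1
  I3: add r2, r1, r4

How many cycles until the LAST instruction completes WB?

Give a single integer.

Answer: 10

Derivation:
I0 sub r3 <- r1,r4: IF@1 ID@2 stall=0 (-) EX@3 MEM@4 WB@5
I1 add r5 <- r2,r2: IF@2 ID@3 stall=0 (-) EX@4 MEM@5 WB@6
I2 sub r4 <- r2,r1: IF@3 ID@4 stall=0 (-) EX@5 MEM@6 WB@7
I3 add r2 <- r1,r4: IF@4 ID@5 stall=2 (RAW on I2.r4 (WB@7)) EX@8 MEM@9 WB@10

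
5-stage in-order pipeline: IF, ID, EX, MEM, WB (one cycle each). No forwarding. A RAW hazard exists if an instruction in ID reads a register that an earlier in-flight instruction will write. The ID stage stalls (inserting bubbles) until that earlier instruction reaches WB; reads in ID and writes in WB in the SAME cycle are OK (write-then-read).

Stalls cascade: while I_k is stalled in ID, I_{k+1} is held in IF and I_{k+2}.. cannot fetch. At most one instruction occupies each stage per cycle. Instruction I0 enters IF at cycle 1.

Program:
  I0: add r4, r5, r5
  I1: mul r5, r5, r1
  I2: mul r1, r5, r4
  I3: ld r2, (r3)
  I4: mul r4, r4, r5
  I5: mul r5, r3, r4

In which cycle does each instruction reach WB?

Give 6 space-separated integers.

Answer: 5 6 9 10 11 14

Derivation:
I0 add r4 <- r5,r5: IF@1 ID@2 stall=0 (-) EX@3 MEM@4 WB@5
I1 mul r5 <- r5,r1: IF@2 ID@3 stall=0 (-) EX@4 MEM@5 WB@6
I2 mul r1 <- r5,r4: IF@3 ID@4 stall=2 (RAW on I1.r5 (WB@6)) EX@7 MEM@8 WB@9
I3 ld r2 <- r3: IF@4 ID@7 stall=0 (-) EX@8 MEM@9 WB@10
I4 mul r4 <- r4,r5: IF@7 ID@8 stall=0 (-) EX@9 MEM@10 WB@11
I5 mul r5 <- r3,r4: IF@8 ID@9 stall=2 (RAW on I4.r4 (WB@11)) EX@12 MEM@13 WB@14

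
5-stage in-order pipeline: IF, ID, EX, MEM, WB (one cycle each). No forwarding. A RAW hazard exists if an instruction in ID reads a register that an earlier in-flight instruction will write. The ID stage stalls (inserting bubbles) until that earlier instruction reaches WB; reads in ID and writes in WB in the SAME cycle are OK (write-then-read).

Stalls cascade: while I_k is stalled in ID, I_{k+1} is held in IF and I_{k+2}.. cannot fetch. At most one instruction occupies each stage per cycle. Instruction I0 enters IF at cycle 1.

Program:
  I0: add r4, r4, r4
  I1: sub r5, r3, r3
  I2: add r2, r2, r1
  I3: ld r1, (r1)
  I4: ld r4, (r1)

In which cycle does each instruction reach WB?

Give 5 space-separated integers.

Answer: 5 6 7 8 11

Derivation:
I0 add r4 <- r4,r4: IF@1 ID@2 stall=0 (-) EX@3 MEM@4 WB@5
I1 sub r5 <- r3,r3: IF@2 ID@3 stall=0 (-) EX@4 MEM@5 WB@6
I2 add r2 <- r2,r1: IF@3 ID@4 stall=0 (-) EX@5 MEM@6 WB@7
I3 ld r1 <- r1: IF@4 ID@5 stall=0 (-) EX@6 MEM@7 WB@8
I4 ld r4 <- r1: IF@5 ID@6 stall=2 (RAW on I3.r1 (WB@8)) EX@9 MEM@10 WB@11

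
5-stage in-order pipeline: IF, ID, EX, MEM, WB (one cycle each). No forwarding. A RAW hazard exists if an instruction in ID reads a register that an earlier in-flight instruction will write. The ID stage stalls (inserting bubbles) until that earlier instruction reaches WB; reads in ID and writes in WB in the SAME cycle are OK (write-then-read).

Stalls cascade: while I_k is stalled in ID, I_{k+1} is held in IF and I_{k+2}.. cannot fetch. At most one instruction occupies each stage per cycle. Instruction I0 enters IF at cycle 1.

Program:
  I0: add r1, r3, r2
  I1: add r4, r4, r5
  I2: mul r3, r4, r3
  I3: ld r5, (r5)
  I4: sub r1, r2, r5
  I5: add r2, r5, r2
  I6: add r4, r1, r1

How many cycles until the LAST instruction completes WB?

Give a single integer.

I0 add r1 <- r3,r2: IF@1 ID@2 stall=0 (-) EX@3 MEM@4 WB@5
I1 add r4 <- r4,r5: IF@2 ID@3 stall=0 (-) EX@4 MEM@5 WB@6
I2 mul r3 <- r4,r3: IF@3 ID@4 stall=2 (RAW on I1.r4 (WB@6)) EX@7 MEM@8 WB@9
I3 ld r5 <- r5: IF@4 ID@7 stall=0 (-) EX@8 MEM@9 WB@10
I4 sub r1 <- r2,r5: IF@7 ID@8 stall=2 (RAW on I3.r5 (WB@10)) EX@11 MEM@12 WB@13
I5 add r2 <- r5,r2: IF@8 ID@11 stall=0 (-) EX@12 MEM@13 WB@14
I6 add r4 <- r1,r1: IF@11 ID@12 stall=1 (RAW on I4.r1 (WB@13)) EX@14 MEM@15 WB@16

Answer: 16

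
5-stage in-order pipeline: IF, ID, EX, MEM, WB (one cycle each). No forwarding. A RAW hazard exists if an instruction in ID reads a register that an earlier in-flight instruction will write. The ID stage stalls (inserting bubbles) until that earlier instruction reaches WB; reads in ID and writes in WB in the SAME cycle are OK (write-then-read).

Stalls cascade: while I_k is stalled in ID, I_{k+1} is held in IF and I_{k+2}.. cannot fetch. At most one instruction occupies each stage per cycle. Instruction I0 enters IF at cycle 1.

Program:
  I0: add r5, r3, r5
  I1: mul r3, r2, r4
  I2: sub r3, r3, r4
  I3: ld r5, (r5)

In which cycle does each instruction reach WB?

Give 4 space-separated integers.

I0 add r5 <- r3,r5: IF@1 ID@2 stall=0 (-) EX@3 MEM@4 WB@5
I1 mul r3 <- r2,r4: IF@2 ID@3 stall=0 (-) EX@4 MEM@5 WB@6
I2 sub r3 <- r3,r4: IF@3 ID@4 stall=2 (RAW on I1.r3 (WB@6)) EX@7 MEM@8 WB@9
I3 ld r5 <- r5: IF@4 ID@7 stall=0 (-) EX@8 MEM@9 WB@10

Answer: 5 6 9 10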